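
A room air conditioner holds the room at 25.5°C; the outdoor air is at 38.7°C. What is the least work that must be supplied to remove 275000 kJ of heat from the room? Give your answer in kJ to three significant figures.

12200 kJ

In absolute terms T_C = 298.65 K and T_H = 311.85 K, so ΔT = 13.20 K.
The reversible limit is COP_R = T_C/ΔT = 22.63, so W_min = Q_C/COP = Q_C·ΔT/T_C.
W_min = 275000 × 13.20/298.65 = 12150 kJ.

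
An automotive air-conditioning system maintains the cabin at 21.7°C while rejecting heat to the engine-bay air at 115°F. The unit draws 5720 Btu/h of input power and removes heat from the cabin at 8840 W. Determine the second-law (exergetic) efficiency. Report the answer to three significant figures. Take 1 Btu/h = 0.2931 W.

0.437

Converting, Q̇_C = 8840 W = 30160 Btu/h, so COP_actual = Q̇_C/Ẇ = 30160/5720 = 5.273.
In absolute terms T_C = 294.85 K and T_H = 319.26 K, so ΔT = 24.41 K.
COP_Carnot = T_C/ΔT = 294.85/24.41 = 12.08.
η_II = COP_actual/COP_Carnot = 5.273/12.08 = 0.4365.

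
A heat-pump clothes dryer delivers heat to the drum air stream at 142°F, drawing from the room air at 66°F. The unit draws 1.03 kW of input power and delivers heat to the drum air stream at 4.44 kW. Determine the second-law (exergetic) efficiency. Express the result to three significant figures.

0.545

COP_actual = Q̇_H/Ẇ = 4.440/1.030 = 4.311.
In absolute terms T_C = 292.04 K and T_H = 334.26 K, so ΔT = 42.22 K.
COP_Carnot = T_H/ΔT = 334.26/42.22 = 7.917.
η_II = COP_actual/COP_Carnot = 4.311/7.917 = 0.5445.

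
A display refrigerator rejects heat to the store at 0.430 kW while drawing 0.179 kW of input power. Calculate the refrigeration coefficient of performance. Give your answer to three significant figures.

The first law gives Q̇_H = Q̇_C + Ẇ, so the three rates are Q̇_C = 0.2510, Q̇_H = 0.4300, Ẇ = 0.1790 kW.
COP_R = Q̇_C/Ẇ = 0.2510/0.1790 = 1.402.

1.40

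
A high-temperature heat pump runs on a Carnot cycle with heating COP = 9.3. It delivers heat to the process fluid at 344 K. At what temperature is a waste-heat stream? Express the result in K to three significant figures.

307 K

COP_HP = T_H/(T_H − T_C) gives T_H − T_C = T_H/COP.
With T_H = 344.00 K, T_C = 344.00 × (1 − 1/9.3) = 307.01 K.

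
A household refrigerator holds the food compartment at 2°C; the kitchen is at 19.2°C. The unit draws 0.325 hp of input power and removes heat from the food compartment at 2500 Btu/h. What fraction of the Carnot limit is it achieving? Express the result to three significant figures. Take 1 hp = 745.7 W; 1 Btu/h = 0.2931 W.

0.189

Converting, Q̇_C = 2500 Btu/h = 0.9826 hp, so COP_actual = Q̇_C/Ẇ = 0.9826/0.3250 = 3.023.
In absolute terms T_C = 275.15 K and T_H = 292.35 K, so ΔT = 17.20 K.
COP_Carnot = T_C/ΔT = 275.15/17.20 = 16.00.
η_II = COP_actual/COP_Carnot = 3.023/16.00 = 0.1890.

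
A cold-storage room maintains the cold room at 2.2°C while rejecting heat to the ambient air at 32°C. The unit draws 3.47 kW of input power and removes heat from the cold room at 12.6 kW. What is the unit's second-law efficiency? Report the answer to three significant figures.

COP_actual = Q̇_C/Ẇ = 12.60/3.470 = 3.631.
In absolute terms T_C = 275.35 K and T_H = 305.15 K, so ΔT = 29.80 K.
COP_Carnot = T_C/ΔT = 275.35/29.80 = 9.240.
η_II = COP_actual/COP_Carnot = 3.631/9.240 = 0.3930.

0.393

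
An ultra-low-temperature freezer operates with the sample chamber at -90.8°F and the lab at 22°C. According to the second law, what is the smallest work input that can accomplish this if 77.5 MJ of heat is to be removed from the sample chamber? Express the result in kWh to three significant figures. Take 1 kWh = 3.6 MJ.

In absolute terms T_C = 204.93 K and T_H = 295.15 K, so ΔT = 90.22 K.
The reversible limit is COP_R = T_C/ΔT = 2.271, so W_min = Q_C/COP = Q_C·ΔT/T_C.
W_min = 77.50 × 90.22/204.93 = 34.12 MJ = 9.478 kWh.

9.48 kWh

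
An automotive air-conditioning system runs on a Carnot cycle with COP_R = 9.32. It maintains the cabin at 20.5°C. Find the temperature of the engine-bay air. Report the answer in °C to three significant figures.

COP_R = T_C/(T_H − T_C) gives T_H − T_C = T_C/COP.
With T_C = 293.65 K, T_H = 293.65 × (1 + 1/9.32) = 325.16 K.
Converting, 325.16 K = 52.01°C.

52.0 °C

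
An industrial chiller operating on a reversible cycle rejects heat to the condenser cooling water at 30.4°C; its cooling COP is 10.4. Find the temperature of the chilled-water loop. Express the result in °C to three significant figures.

3.77 °C

For a Carnot refrigerator COP_R = T_C/(T_H − T_C), so T_C = COP·T_H/(1 + COP).
With T_H = 303.55 K, T_C = 10.4 × 303.55/11.40 = 276.92 K.
Converting, 276.92 K = 3.77°C.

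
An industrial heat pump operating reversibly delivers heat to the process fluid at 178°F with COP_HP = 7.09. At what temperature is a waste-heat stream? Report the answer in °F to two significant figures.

COP_HP = T_H/(T_H − T_C) gives T_H − T_C = T_H/COP.
With T_H = 354.26 K, T_C = 354.26 × (1 − 1/7.09) = 304.29 K.
Converting, 304.29 K = 88.06°F.

88 °F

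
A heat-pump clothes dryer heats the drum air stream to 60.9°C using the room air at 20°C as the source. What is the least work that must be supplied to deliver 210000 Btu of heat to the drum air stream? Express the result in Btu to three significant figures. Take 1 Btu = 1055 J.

25700 Btu

In absolute terms T_C = 293.15 K and T_H = 334.05 K, so ΔT = 40.90 K.
The reversible limit is COP_HP = T_H/ΔT = 8.167, so W_min = Q_H/COP = Q_H·ΔT/T_H.
W_min = 210000 × 40.90/334.05 = 25710 Btu.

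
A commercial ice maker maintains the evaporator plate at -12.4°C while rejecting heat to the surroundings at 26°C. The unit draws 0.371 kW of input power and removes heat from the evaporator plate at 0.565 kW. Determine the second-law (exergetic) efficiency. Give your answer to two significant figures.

COP_actual = Q̇_C/Ẇ = 0.5650/0.3710 = 1.523.
In absolute terms T_C = 260.75 K and T_H = 299.15 K, so ΔT = 38.40 K.
COP_Carnot = T_C/ΔT = 260.75/38.40 = 6.790.
η_II = COP_actual/COP_Carnot = 1.523/6.790 = 0.2243.

0.22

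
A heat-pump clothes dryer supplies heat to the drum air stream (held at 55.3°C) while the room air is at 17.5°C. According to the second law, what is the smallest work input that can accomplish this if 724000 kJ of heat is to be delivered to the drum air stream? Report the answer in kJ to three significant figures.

In absolute terms T_C = 290.65 K and T_H = 328.45 K, so ΔT = 37.80 K.
The reversible limit is COP_HP = T_H/ΔT = 8.689, so W_min = Q_H/COP = Q_H·ΔT/T_H.
W_min = 724000 × 37.80/328.45 = 83320 kJ.

83300 kJ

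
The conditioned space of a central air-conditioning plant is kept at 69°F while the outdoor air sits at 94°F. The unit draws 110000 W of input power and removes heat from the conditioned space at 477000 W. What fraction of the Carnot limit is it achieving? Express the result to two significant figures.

0.21

COP_actual = Q̇_C/Ẇ = 477000/110000 = 4.336.
In absolute terms T_C = 293.71 K and T_H = 307.59 K, so ΔT = 13.89 K.
COP_Carnot = T_C/ΔT = 293.71/13.89 = 21.15.
η_II = COP_actual/COP_Carnot = 4.336/21.15 = 0.2051.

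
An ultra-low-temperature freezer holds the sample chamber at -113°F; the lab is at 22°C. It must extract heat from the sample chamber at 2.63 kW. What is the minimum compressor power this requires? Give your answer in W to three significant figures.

In absolute terms T_C = 192.59 K and T_H = 295.15 K, so ΔT = 102.6 K.
COP_Carnot = T_C/ΔT = 192.59/102.6 = 1.878.
Ẇ_min = Q̇/COP_Carnot = 2.630/1.878 = 1.400 kW = 1400 W.

1400 W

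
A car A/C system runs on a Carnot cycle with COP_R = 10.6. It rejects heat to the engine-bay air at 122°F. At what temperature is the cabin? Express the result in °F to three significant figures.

For a Carnot refrigerator COP_R = T_C/(T_H − T_C), so T_C = COP·T_H/(1 + COP).
With T_H = 323.15 K, T_C = 10.6 × 323.15/11.60 = 295.29 K.
Converting, 295.29 K = 71.86°F.

71.9 °F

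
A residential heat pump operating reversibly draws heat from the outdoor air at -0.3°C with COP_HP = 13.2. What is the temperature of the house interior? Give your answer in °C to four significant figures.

COP_HP = T_H/(T_H − T_C) rearranges to T_H = COP·T_C/(COP − 1).
With T_C = 272.85 K, T_H = 13.2 × 272.85/12.20 = 295.21 K.
Converting, 295.21 K = 22.06°C.

22.06 °C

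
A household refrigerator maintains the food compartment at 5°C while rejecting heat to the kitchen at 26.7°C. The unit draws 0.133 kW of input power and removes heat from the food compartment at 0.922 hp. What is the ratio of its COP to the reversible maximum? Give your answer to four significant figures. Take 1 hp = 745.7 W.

0.4033

Converting, Q̇_C = 0.9220 hp = 0.6875 kW, so COP_actual = Q̇_C/Ẇ = 0.6875/0.1330 = 5.169.
In absolute terms T_C = 278.15 K and T_H = 299.85 K, so ΔT = 21.70 K.
COP_Carnot = T_C/ΔT = 278.15/21.70 = 12.82.
η_II = COP_actual/COP_Carnot = 5.169/12.82 = 0.4033.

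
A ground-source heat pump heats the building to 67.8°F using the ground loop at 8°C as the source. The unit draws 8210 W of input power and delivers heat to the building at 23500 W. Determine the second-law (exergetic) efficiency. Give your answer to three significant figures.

COP_actual = Q̇_H/Ẇ = 23500/8210 = 2.862.
In absolute terms T_C = 281.15 K and T_H = 293.04 K, so ΔT = 11.89 K.
COP_Carnot = T_H/ΔT = 293.04/11.89 = 24.65.
η_II = COP_actual/COP_Carnot = 2.862/24.65 = 0.1161.

0.116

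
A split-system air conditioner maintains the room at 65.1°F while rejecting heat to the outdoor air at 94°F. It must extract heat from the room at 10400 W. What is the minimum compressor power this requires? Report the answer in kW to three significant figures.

In absolute terms T_C = 291.54 K and T_H = 307.59 K, so ΔT = 16.06 K.
COP_Carnot = T_C/ΔT = 291.54/16.06 = 18.16.
Ẇ_min = Q̇/COP_Carnot = 10400/18.16 = 572.7 W = 0.5727 kW.

0.573 kW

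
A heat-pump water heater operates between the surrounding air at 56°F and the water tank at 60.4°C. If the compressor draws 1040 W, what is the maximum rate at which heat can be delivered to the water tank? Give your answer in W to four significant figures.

In absolute terms T_C = 286.48 K and T_H = 333.55 K, so ΔT = 47.07 K.
COP_Carnot = T_H/ΔT = 333.55/47.07 = 7.087.
Q̇_max = COP_Carnot × Ẇ = 7.087 × 1040 W = 7370 W.

7370 W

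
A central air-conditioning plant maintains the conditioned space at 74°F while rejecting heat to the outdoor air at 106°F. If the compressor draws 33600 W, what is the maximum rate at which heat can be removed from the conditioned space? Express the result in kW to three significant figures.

560 kW

In absolute terms T_C = 296.48 K and T_H = 314.26 K, so ΔT = 17.78 K.
COP_Carnot = T_C/ΔT = 296.48/17.78 = 16.68.
Q̇_max = COP_Carnot × Ẇ = 16.68 × 33600 W = 560400 W = 560.4 kW.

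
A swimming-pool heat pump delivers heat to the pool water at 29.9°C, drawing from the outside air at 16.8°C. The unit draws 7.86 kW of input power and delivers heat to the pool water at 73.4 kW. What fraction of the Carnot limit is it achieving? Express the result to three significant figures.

0.404

COP_actual = Q̇_H/Ẇ = 73.40/7.860 = 9.338.
In absolute terms T_C = 289.95 K and T_H = 303.05 K, so ΔT = 13.10 K.
COP_Carnot = T_H/ΔT = 303.05/13.10 = 23.13.
η_II = COP_actual/COP_Carnot = 9.338/23.13 = 0.4037.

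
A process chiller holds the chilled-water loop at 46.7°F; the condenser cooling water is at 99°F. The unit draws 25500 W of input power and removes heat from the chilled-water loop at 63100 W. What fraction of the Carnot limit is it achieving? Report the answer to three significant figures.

0.256

COP_actual = Q̇_C/Ẇ = 63100/25500 = 2.475.
In absolute terms T_C = 281.32 K and T_H = 310.37 K, so ΔT = 29.06 K.
COP_Carnot = T_C/ΔT = 281.32/29.06 = 9.682.
η_II = COP_actual/COP_Carnot = 2.475/9.682 = 0.2556.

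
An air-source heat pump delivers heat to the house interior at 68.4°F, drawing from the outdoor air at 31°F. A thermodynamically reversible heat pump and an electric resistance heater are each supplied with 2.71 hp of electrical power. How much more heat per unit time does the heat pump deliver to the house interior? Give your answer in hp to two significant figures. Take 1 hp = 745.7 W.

36 hp

In absolute terms T_C = 272.59 K and T_H = 293.37 K, so ΔT = 20.78 K.
COP_Carnot = T_H/ΔT = 293.37/20.78 = 14.12.
The heat pump delivers Q̇_H = COP × Ẇ = 38.26 hp; the resistance heater delivers Ẇ = 2.710 hp.
Extra = (COP − 1)·Ẇ = 35.55 hp.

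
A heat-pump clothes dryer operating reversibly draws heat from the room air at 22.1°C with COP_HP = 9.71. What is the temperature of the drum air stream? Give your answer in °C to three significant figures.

COP_HP = T_H/(T_H − T_C) rearranges to T_H = COP·T_C/(COP − 1).
With T_C = 295.25 K, T_H = 9.71 × 295.25/8.710 = 329.15 K.
Converting, 329.15 K = 56.00°C.

56.0 °C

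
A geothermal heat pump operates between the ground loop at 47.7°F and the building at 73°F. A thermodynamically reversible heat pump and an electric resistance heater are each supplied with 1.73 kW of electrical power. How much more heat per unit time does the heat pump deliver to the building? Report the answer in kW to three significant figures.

34.7 kW

In absolute terms T_C = 281.87 K and T_H = 295.93 K, so ΔT = 14.06 K.
COP_Carnot = T_H/ΔT = 295.93/14.06 = 21.05.
The heat pump delivers Q̇_H = COP × Ẇ = 36.42 kW; the resistance heater delivers Ẇ = 1.730 kW.
Extra = (COP − 1)·Ẇ = 34.69 kW.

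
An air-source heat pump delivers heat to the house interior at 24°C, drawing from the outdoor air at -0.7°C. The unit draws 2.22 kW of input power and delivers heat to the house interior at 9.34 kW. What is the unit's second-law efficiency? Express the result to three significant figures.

COP_actual = Q̇_H/Ẇ = 9.340/2.220 = 4.207.
In absolute terms T_C = 272.45 K and T_H = 297.15 K, so ΔT = 24.70 K.
COP_Carnot = T_H/ΔT = 297.15/24.70 = 12.03.
η_II = COP_actual/COP_Carnot = 4.207/12.03 = 0.3497.

0.350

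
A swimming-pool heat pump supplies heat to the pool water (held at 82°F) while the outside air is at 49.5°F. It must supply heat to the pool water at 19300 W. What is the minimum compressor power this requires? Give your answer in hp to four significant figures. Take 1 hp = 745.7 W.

In absolute terms T_C = 282.87 K and T_H = 300.93 K, so ΔT = 18.06 K.
COP_Carnot = T_H/ΔT = 300.93/18.06 = 16.67.
Ẇ_min = Q̇/COP_Carnot = 19300/16.67 = 1158 W = 1.553 hp.

1.553 hp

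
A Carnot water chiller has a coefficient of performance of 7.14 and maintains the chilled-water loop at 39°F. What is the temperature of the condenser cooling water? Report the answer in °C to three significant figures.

COP_R = T_C/(T_H − T_C) gives T_H − T_C = T_C/COP.
With T_C = 277.04 K, T_H = 277.04 × (1 + 1/7.14) = 315.84 K.
Converting, 315.84 K = 42.69°C.

42.7 °C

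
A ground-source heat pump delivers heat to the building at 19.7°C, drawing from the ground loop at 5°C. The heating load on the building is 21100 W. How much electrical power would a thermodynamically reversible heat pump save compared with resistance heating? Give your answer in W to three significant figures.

20000 W

In absolute terms T_C = 278.15 K and T_H = 292.85 K, so ΔT = 14.70 K.
COP_Carnot = T_H/ΔT = 292.85/14.70 = 19.92.
Resistance heating needs Ẇ_res = Q̇_H = 21100 W; the reversible heat pump needs only Ẇ_hp = Q̇_H/COP = 1059 W.
Saving = 21100 − 1059 = 20040 W.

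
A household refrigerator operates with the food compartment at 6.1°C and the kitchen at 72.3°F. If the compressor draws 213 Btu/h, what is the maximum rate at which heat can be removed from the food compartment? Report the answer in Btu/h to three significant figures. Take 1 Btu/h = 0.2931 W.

3650 Btu/h

In absolute terms T_C = 279.25 K and T_H = 295.54 K, so ΔT = 16.29 K.
COP_Carnot = T_C/ΔT = 279.25/16.29 = 17.14.
Q̇_max = COP_Carnot × Ẇ = 17.14 × 213.0 Btu/h = 3652 Btu/h.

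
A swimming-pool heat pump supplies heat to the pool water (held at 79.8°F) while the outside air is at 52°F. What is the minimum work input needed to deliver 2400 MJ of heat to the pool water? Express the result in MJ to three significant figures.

124 MJ

In absolute terms T_C = 284.26 K and T_H = 299.71 K, so ΔT = 15.44 K.
The reversible limit is COP_HP = T_H/ΔT = 19.41, so W_min = Q_H/COP = Q_H·ΔT/T_H.
W_min = 2400 × 15.44/299.71 = 123.7 MJ.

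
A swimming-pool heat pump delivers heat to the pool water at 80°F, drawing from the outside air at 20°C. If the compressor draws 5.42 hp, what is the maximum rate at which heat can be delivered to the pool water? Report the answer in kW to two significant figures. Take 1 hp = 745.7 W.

In absolute terms T_C = 293.15 K and T_H = 299.82 K, so ΔT = 6.667 K.
COP_Carnot = T_H/ΔT = 299.82/6.667 = 44.97.
Q̇_max = COP_Carnot × Ẇ = 44.97 × 5.420 hp = 243.8 hp = 181.8 kW.

180 kW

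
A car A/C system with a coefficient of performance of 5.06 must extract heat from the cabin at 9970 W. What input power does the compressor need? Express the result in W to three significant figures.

Ẇ = Q̇_C/COP = 9970/5.06 = 1970 W.

1970 W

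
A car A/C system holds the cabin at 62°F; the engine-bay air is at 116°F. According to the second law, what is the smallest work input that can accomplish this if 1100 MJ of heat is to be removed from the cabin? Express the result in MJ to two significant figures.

110 MJ

In absolute terms T_C = 289.82 K and T_H = 319.82 K, so ΔT = 30.00 K.
The reversible limit is COP_R = T_C/ΔT = 9.661, so W_min = Q_C/COP = Q_C·ΔT/T_C.
W_min = 1100 × 30.00/289.82 = 113.9 MJ.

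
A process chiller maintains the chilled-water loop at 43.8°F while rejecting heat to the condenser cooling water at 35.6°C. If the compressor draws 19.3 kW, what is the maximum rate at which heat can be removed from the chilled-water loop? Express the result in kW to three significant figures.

In absolute terms T_C = 279.71 K and T_H = 308.75 K, so ΔT = 29.04 K.
COP_Carnot = T_C/ΔT = 279.71/29.04 = 9.630.
Q̇_max = COP_Carnot × Ẇ = 9.630 × 19.30 kW = 185.9 kW.

186 kW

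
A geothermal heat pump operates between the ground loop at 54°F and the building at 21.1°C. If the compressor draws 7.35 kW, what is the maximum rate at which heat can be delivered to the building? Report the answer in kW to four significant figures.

243.6 kW

In absolute terms T_C = 285.37 K and T_H = 294.25 K, so ΔT = 8.878 K.
COP_Carnot = T_H/ΔT = 294.25/8.878 = 33.14.
Q̇_max = COP_Carnot × Ẇ = 33.14 × 7.350 kW = 243.6 kW.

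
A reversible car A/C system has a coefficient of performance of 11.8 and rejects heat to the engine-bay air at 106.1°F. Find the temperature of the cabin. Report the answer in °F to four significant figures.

61.90 °F

For a Carnot refrigerator COP_R = T_C/(T_H − T_C), so T_C = COP·T_H/(1 + COP).
With T_H = 314.32 K, T_C = 11.8 × 314.32/12.80 = 289.76 K.
Converting, 289.76 K = 61.90°F.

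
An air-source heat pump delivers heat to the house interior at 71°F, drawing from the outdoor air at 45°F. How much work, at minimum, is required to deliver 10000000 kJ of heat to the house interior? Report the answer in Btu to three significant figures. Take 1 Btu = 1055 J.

464000 Btu

In absolute terms T_C = 280.37 K and T_H = 294.82 K, so ΔT = 14.44 K.
The reversible limit is COP_HP = T_H/ΔT = 20.41, so W_min = Q_H/COP = Q_H·ΔT/T_H.
W_min = 10000000 × 14.44/294.82 = 489900 kJ = 464400 Btu.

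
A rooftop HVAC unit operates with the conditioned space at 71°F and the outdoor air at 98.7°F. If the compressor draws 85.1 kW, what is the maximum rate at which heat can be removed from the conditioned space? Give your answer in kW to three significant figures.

1630 kW

In absolute terms T_C = 294.82 K and T_H = 310.21 K, so ΔT = 15.39 K.
COP_Carnot = T_C/ΔT = 294.82/15.39 = 19.16.
Q̇_max = COP_Carnot × Ẇ = 19.16 × 85.10 kW = 1630 kW.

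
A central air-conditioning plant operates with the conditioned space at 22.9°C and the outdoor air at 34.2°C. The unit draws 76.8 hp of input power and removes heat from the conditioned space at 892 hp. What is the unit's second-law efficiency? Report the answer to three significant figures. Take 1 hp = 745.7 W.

COP_actual = Q̇_C/Ẇ = 892.0/76.80 = 11.61.
In absolute terms T_C = 296.05 K and T_H = 307.35 K, so ΔT = 11.30 K.
COP_Carnot = T_C/ΔT = 296.05/11.30 = 26.20.
η_II = COP_actual/COP_Carnot = 11.61/26.20 = 0.4433.

0.443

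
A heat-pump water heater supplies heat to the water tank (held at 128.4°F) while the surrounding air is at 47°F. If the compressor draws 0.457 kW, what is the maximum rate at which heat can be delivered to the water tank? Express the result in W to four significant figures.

In absolute terms T_C = 281.48 K and T_H = 326.71 K, so ΔT = 45.22 K.
COP_Carnot = T_H/ΔT = 326.71/45.22 = 7.224.
Q̇_max = COP_Carnot × Ẇ = 7.224 × 0.4570 kW = 3.302 kW = 3302 W.

3302 W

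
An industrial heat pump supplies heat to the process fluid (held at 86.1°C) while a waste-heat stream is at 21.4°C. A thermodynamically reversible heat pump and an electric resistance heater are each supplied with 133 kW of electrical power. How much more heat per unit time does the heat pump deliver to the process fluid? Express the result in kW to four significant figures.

In absolute terms T_C = 294.55 K and T_H = 359.25 K, so ΔT = 64.70 K.
COP_Carnot = T_H/ΔT = 359.25/64.70 = 5.553.
The heat pump delivers Q̇_H = COP × Ẇ = 738.5 kW; the resistance heater delivers Ẇ = 133.0 kW.
Extra = (COP − 1)·Ẇ = 605.5 kW.

605.5 kW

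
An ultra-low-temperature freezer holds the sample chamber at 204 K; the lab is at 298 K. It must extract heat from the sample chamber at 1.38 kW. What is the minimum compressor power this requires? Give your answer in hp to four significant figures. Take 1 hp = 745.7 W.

0.8527 hp

The reservoir spacing is ΔT = 298 − 204 = 94.00 K.
COP_Carnot = T_C/ΔT = 204.00/94.00 = 2.170.
Ẇ_min = Q̇/COP_Carnot = 1.380/2.170 = 0.6359 kW = 0.8527 hp.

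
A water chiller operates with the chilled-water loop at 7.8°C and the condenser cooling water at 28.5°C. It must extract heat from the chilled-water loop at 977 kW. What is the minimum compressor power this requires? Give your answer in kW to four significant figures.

In absolute terms T_C = 280.95 K and T_H = 301.65 K, so ΔT = 20.70 K.
COP_Carnot = T_C/ΔT = 280.95/20.70 = 13.57.
Ẇ_min = Q̇/COP_Carnot = 977.0/13.57 = 71.98 kW.

71.98 kW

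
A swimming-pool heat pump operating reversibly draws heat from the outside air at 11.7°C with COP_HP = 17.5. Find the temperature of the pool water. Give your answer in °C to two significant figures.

29 °C

COP_HP = T_H/(T_H − T_C) rearranges to T_H = COP·T_C/(COP − 1).
With T_C = 284.85 K, T_H = 17.5 × 284.85/16.50 = 302.11 K.
Converting, 302.11 K = 28.96°C.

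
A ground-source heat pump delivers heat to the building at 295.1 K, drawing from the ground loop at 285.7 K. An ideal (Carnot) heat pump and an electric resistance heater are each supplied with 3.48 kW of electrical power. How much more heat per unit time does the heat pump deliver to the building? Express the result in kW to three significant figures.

106 kW

The reservoir spacing is ΔT = 295.1 − 285.7 = 9.400 K.
COP_Carnot = T_H/ΔT = 295.10/9.400 = 31.39.
The heat pump delivers Q̇_H = COP × Ẇ = 109.2 kW; the resistance heater delivers Ẇ = 3.480 kW.
Extra = (COP − 1)·Ẇ = 105.8 kW.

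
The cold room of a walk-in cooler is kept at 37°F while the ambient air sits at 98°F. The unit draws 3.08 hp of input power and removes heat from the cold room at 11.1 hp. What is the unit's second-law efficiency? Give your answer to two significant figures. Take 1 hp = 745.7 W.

0.44

COP_actual = Q̇_C/Ẇ = 11.10/3.080 = 3.604.
In absolute terms T_C = 275.93 K and T_H = 309.82 K, so ΔT = 33.89 K.
COP_Carnot = T_C/ΔT = 275.93/33.89 = 8.142.
η_II = COP_actual/COP_Carnot = 3.604/8.142 = 0.4426.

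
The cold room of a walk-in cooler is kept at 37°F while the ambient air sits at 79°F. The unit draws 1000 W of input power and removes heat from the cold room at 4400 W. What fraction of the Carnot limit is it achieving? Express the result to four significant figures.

COP_actual = Q̇_C/Ẇ = 4400/1000 = 4.400.
In absolute terms T_C = 275.93 K and T_H = 299.26 K, so ΔT = 23.33 K.
COP_Carnot = T_C/ΔT = 275.93/23.33 = 11.83.
η_II = COP_actual/COP_Carnot = 4.400/11.83 = 0.3721.

0.3721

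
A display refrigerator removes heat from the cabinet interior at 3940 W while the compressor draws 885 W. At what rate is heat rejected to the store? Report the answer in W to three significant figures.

For a cyclic device the first law requires Q̇_H = Q̇_C + Ẇ.
Q̇_H = Q̇_C + Ẇ = 4825 W.

4830 W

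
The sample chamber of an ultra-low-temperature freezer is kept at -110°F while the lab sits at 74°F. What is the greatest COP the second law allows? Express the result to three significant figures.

In absolute terms T_C = 194.26 K and T_H = 296.48 K, so ΔT = 102.2 K.
For a reversible cycle, COP_Carnot = T_C/ΔT = 194.26/102.2 = 1.900.

1.90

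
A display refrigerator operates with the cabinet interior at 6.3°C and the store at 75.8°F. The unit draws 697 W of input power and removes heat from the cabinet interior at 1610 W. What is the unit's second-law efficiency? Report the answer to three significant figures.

COP_actual = Q̇_C/Ẇ = 1610/697.0 = 2.310.
In absolute terms T_C = 279.45 K and T_H = 297.48 K, so ΔT = 18.03 K.
COP_Carnot = T_C/ΔT = 279.45/18.03 = 15.50.
η_II = COP_actual/COP_Carnot = 2.310/15.50 = 0.1491.

0.149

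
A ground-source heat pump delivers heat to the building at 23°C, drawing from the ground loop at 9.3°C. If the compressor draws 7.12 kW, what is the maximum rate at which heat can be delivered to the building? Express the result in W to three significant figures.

In absolute terms T_C = 282.45 K and T_H = 296.15 K, so ΔT = 13.70 K.
COP_Carnot = T_H/ΔT = 296.15/13.70 = 21.62.
Q̇_max = COP_Carnot × Ẇ = 21.62 × 7.120 kW = 153.9 kW = 153900 W.

154000 W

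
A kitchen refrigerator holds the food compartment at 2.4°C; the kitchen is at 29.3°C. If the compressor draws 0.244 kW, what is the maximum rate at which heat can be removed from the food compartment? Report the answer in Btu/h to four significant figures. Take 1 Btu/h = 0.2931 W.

In absolute terms T_C = 275.55 K and T_H = 302.45 K, so ΔT = 26.90 K.
COP_Carnot = T_C/ΔT = 275.55/26.90 = 10.24.
Q̇_max = COP_Carnot × Ẇ = 10.24 × 0.2440 kW = 2.499 kW = 8528 Btu/h.

8528 Btu/h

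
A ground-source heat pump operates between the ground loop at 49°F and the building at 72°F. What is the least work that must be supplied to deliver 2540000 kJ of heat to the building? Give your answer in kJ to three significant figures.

110000 kJ

In absolute terms T_C = 282.59 K and T_H = 295.37 K, so ΔT = 12.78 K.
The reversible limit is COP_HP = T_H/ΔT = 23.12, so W_min = Q_H/COP = Q_H·ΔT/T_H.
W_min = 2540000 × 12.78/295.37 = 109900 kJ.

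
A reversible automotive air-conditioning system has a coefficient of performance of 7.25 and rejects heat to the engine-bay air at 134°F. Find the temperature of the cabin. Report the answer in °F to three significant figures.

62.0 °F

For a Carnot refrigerator COP_R = T_C/(T_H − T_C), so T_C = COP·T_H/(1 + COP).
With T_H = 329.82 K, T_C = 7.25 × 329.82/8.250 = 289.84 K.
Converting, 289.84 K = 62.04°F.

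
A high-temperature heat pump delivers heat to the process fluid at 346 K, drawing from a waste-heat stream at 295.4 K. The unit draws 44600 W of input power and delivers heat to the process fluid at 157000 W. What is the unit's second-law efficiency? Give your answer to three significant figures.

COP_actual = Q̇_H/Ẇ = 157000/44600 = 3.520.
The reservoir spacing is ΔT = 346 − 295.4 = 50.60 K.
COP_Carnot = T_H/ΔT = 346.00/50.60 = 6.838.
η_II = COP_actual/COP_Carnot = 3.520/6.838 = 0.5148.

0.515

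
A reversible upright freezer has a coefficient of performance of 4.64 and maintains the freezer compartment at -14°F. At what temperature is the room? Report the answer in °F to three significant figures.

COP_R = T_C/(T_H − T_C) gives T_H − T_C = T_C/COP.
With T_C = 247.59 K, T_H = 247.59 × (1 + 1/4.64) = 300.96 K.
Converting, 300.96 K = 82.05°F.

82.0 °F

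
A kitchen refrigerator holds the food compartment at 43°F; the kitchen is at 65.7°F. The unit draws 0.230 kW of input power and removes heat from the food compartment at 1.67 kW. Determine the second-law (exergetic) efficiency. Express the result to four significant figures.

0.3279

COP_actual = Q̇_C/Ẇ = 1.670/0.2300 = 7.261.
In absolute terms T_C = 279.26 K and T_H = 291.87 K, so ΔT = 12.61 K.
COP_Carnot = T_C/ΔT = 279.26/12.61 = 22.14.
η_II = COP_actual/COP_Carnot = 7.261/22.14 = 0.3279.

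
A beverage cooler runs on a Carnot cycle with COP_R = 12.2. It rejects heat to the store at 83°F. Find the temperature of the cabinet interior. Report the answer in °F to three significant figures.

41.9 °F

For a Carnot refrigerator COP_R = T_C/(T_H − T_C), so T_C = COP·T_H/(1 + COP).
With T_H = 301.48 K, T_C = 12.2 × 301.48/13.20 = 278.64 K.
Converting, 278.64 K = 41.89°F.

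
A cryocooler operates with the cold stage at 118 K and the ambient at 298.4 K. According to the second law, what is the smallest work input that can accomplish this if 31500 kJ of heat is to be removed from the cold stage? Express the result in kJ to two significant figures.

48000 kJ

The reservoir spacing is ΔT = 298.4 − 118 = 180.4 K.
The reversible limit is COP_R = T_C/ΔT = 0.6541, so W_min = Q_C/COP = Q_C·ΔT/T_C.
W_min = 31500 × 180.4/118.00 = 48160 kJ.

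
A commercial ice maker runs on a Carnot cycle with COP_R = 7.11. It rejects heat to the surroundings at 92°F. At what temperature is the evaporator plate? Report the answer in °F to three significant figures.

For a Carnot refrigerator COP_R = T_C/(T_H − T_C), so T_C = COP·T_H/(1 + COP).
With T_H = 306.48 K, T_C = 7.11 × 306.48/8.110 = 268.69 K.
Converting, 268.69 K = 23.98°F.

24.0 °F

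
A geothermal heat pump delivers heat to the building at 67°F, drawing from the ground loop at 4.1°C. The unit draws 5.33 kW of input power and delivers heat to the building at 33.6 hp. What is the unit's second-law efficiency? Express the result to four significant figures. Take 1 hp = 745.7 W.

Converting, Q̇_H = 33.60 hp = 25.06 kW, so COP_actual = Q̇_H/Ẇ = 25.06/5.330 = 4.701.
In absolute terms T_C = 277.25 K and T_H = 292.59 K, so ΔT = 15.34 K.
COP_Carnot = T_H/ΔT = 292.59/15.34 = 19.07.
η_II = COP_actual/COP_Carnot = 4.701/19.07 = 0.2465.

0.2465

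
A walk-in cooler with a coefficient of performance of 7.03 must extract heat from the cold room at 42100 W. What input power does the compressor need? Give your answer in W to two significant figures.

Ẇ = Q̇_C/COP = 42100/7.03 = 5989 W.

6000 W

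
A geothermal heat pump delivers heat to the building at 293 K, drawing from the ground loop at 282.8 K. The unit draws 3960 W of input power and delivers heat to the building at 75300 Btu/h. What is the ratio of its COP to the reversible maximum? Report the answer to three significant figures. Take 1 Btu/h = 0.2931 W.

0.194

Converting, Q̇_H = 75300 Btu/h = 22070 W, so COP_actual = Q̇_H/Ẇ = 22070/3960 = 5.573.
The reservoir spacing is ΔT = 293 − 282.8 = 10.20 K.
COP_Carnot = T_H/ΔT = 293.00/10.20 = 28.73.
η_II = COP_actual/COP_Carnot = 5.573/28.73 = 0.1940.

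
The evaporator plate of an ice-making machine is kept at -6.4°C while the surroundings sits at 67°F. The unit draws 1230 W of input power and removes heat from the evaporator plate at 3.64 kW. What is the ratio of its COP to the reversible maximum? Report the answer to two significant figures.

0.29

Converting, Q̇_C = 3.640 kW = 3640 W, so COP_actual = Q̇_C/Ẇ = 3640/1230 = 2.959.
In absolute terms T_C = 266.75 K and T_H = 292.59 K, so ΔT = 25.84 K.
COP_Carnot = T_C/ΔT = 266.75/25.84 = 10.32.
η_II = COP_actual/COP_Carnot = 2.959/10.32 = 0.2867.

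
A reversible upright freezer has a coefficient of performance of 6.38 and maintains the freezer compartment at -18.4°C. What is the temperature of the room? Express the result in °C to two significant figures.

22 °C

COP_R = T_C/(T_H − T_C) gives T_H − T_C = T_C/COP.
With T_C = 254.75 K, T_H = 254.75 × (1 + 1/6.38) = 294.68 K.
Converting, 294.68 K = 21.53°C.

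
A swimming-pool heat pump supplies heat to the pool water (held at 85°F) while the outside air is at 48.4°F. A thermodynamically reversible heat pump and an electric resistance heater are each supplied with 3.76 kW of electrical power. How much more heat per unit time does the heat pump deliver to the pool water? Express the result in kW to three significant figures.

52.2 kW

In absolute terms T_C = 282.26 K and T_H = 302.59 K, so ΔT = 20.33 K.
COP_Carnot = T_H/ΔT = 302.59/20.33 = 14.88.
The heat pump delivers Q̇_H = COP × Ẇ = 55.96 kW; the resistance heater delivers Ẇ = 3.760 kW.
Extra = (COP − 1)·Ẇ = 52.20 kW.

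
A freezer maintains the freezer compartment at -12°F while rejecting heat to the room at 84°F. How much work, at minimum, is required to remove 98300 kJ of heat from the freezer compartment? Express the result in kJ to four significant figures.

21080 kJ

In absolute terms T_C = 248.71 K and T_H = 302.04 K, so ΔT = 53.33 K.
The reversible limit is COP_R = T_C/ΔT = 4.663, so W_min = Q_C/COP = Q_C·ΔT/T_C.
W_min = 98300 × 53.33/248.71 = 21080 kJ.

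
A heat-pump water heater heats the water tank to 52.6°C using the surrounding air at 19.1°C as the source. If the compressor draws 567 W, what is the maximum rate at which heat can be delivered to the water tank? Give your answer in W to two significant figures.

In absolute terms T_C = 292.25 K and T_H = 325.75 K, so ΔT = 33.50 K.
COP_Carnot = T_H/ΔT = 325.75/33.50 = 9.724.
Q̇_max = COP_Carnot × Ẇ = 9.724 × 567.0 W = 5513 W.

5500 W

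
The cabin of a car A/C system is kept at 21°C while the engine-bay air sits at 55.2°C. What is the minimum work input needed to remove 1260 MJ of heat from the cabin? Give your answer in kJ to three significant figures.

In absolute terms T_C = 294.15 K and T_H = 328.35 K, so ΔT = 34.20 K.
The reversible limit is COP_R = T_C/ΔT = 8.601, so W_min = Q_C/COP = Q_C·ΔT/T_C.
W_min = 1260 × 34.20/294.15 = 146.5 MJ = 146500 kJ.

146000 kJ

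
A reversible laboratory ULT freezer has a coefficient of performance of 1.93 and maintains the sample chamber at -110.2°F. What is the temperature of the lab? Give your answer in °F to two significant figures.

71 °F

COP_R = T_C/(T_H − T_C) gives T_H − T_C = T_C/COP.
With T_C = 194.15 K, T_H = 194.15 × (1 + 1/1.93) = 294.75 K.
Converting, 294.75 K = 70.87°F.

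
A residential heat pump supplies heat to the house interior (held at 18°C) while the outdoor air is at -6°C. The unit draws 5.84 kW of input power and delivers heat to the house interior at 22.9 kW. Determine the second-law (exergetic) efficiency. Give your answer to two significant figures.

COP_actual = Q̇_H/Ẇ = 22.90/5.840 = 3.921.
In absolute terms T_C = 267.15 K and T_H = 291.15 K, so ΔT = 24.00 K.
COP_Carnot = T_H/ΔT = 291.15/24.00 = 12.13.
η_II = COP_actual/COP_Carnot = 3.921/12.13 = 0.3232.

0.32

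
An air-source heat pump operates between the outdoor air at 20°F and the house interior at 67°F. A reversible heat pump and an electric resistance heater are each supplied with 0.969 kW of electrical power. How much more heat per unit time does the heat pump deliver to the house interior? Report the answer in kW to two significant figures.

9.9 kW

In absolute terms T_C = 266.48 K and T_H = 292.59 K, so ΔT = 26.11 K.
COP_Carnot = T_H/ΔT = 292.59/26.11 = 11.21.
The heat pump delivers Q̇_H = COP × Ẇ = 10.86 kW; the resistance heater delivers Ẇ = 0.9690 kW.
Extra = (COP − 1)·Ẇ = 9.889 kW.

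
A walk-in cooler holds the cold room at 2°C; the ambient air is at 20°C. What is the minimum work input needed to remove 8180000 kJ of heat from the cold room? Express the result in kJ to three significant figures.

535000 kJ

In absolute terms T_C = 275.15 K and T_H = 293.15 K, so ΔT = 18.00 K.
The reversible limit is COP_R = T_C/ΔT = 15.29, so W_min = Q_C/COP = Q_C·ΔT/T_C.
W_min = 8180000 × 18.00/275.15 = 535100 kJ.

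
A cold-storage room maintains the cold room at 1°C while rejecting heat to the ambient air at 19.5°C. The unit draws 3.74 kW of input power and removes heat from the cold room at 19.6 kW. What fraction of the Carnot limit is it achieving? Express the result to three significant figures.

0.354

COP_actual = Q̇_C/Ẇ = 19.60/3.740 = 5.241.
In absolute terms T_C = 274.15 K and T_H = 292.65 K, so ΔT = 18.50 K.
COP_Carnot = T_C/ΔT = 274.15/18.50 = 14.82.
η_II = COP_actual/COP_Carnot = 5.241/14.82 = 0.3536.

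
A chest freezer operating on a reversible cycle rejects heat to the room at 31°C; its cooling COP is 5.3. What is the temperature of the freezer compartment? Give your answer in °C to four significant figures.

For a Carnot refrigerator COP_R = T_C/(T_H − T_C), so T_C = COP·T_H/(1 + COP).
With T_H = 304.15 K, T_C = 5.3 × 304.15/6.300 = 255.87 K.
Converting, 255.87 K = -17.28°C.

-17.28 °C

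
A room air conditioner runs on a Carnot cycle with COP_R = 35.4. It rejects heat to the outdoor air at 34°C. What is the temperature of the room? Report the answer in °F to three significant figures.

78.0 °F

For a Carnot refrigerator COP_R = T_C/(T_H − T_C), so T_C = COP·T_H/(1 + COP).
With T_H = 307.15 K, T_C = 35.4 × 307.15/36.40 = 298.71 K.
Converting, 298.71 K = 78.01°F.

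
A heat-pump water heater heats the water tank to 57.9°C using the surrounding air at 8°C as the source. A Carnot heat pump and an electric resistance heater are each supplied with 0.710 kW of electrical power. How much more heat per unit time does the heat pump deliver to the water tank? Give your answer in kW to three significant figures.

4.00 kW

In absolute terms T_C = 281.15 K and T_H = 331.05 K, so ΔT = 49.90 K.
COP_Carnot = T_H/ΔT = 331.05/49.90 = 6.634.
The heat pump delivers Q̇_H = COP × Ẇ = 4.710 kW; the resistance heater delivers Ẇ = 0.7100 kW.
Extra = (COP − 1)·Ẇ = 4.000 kW.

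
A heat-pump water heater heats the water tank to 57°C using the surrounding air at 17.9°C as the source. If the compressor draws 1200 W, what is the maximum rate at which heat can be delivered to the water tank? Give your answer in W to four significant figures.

10130 W

In absolute terms T_C = 291.05 K and T_H = 330.15 K, so ΔT = 39.10 K.
COP_Carnot = T_H/ΔT = 330.15/39.10 = 8.444.
Q̇_max = COP_Carnot × Ẇ = 8.444 × 1200 W = 10130 W.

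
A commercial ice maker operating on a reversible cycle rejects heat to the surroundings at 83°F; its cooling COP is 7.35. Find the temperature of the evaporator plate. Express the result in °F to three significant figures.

For a Carnot refrigerator COP_R = T_C/(T_H − T_C), so T_C = COP·T_H/(1 + COP).
With T_H = 301.48 K, T_C = 7.35 × 301.48/8.350 = 265.38 K.
Converting, 265.38 K = 18.01°F.

18.0 °F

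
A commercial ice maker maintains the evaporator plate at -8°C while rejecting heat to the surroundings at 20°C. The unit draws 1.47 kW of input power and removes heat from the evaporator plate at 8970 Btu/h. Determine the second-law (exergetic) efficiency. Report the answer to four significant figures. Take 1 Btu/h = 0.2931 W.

0.1889

Converting, Q̇_C = 8970 Btu/h = 2.629 kW, so COP_actual = Q̇_C/Ẇ = 2.629/1.470 = 1.789.
In absolute terms T_C = 265.15 K and T_H = 293.15 K, so ΔT = 28.00 K.
COP_Carnot = T_C/ΔT = 265.15/28.00 = 9.470.
η_II = COP_actual/COP_Carnot = 1.789/9.470 = 0.1889.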